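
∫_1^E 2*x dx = -1 + exp(2)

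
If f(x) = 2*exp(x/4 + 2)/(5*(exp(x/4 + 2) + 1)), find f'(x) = exp(x/4 + 2)/(20*exp(2)*exp(x/4) + 10*exp(4)*exp(x/2) + 10)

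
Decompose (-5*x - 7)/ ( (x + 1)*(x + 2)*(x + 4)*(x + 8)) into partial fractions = -11/(56*(x + 8)) + 13/(24*(x + 4)) - 1/(4*(x + 2)) - 2/(21*(x + 1))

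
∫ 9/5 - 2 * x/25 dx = -x^2/25 + 9*x/5 + C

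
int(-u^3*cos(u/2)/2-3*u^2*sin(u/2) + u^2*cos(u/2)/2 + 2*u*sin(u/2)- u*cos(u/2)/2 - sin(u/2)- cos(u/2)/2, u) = (-u^3 + u^2 - u - 1)*sin(u/2) + C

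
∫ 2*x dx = x^2 + C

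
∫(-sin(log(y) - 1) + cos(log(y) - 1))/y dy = sqrt(2)*cos(-log(y) + pi/4 + 1) + C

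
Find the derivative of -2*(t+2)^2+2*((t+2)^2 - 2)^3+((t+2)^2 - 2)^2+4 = 12*t^5 + 120*t^4 + 436*t^3 + 696*t^2 + 468*t + 104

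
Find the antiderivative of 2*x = x^2 + C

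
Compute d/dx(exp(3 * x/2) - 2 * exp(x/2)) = 3*exp(3*x/2)/2 - exp(x/2)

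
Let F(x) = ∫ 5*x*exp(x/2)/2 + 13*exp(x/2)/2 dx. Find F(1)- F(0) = -3 + 8*exp(1/2)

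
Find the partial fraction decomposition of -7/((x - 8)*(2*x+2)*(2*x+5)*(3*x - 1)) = 189/(3128*(3*x - 1)) + 4/(153*(2*x + 5)) - 7/(216*(x + 1)) - 1/(1242*(x - 8))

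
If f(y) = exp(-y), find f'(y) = -exp(-y)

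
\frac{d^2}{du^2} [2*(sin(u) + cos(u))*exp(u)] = 4*sqrt(2)*exp(u)*cos(u + pi/4)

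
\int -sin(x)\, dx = cos(x) + C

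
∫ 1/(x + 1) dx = log(-2*x - 2) + C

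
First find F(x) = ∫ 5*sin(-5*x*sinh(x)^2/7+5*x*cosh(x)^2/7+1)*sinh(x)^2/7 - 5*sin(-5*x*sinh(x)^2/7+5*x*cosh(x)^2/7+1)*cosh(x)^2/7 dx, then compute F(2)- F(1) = cos(-10*sinh(2)^2/7 + 1 + 10*cosh(2)^2/7) - cos(-5*sinh(1)^2/7 + 1 + 5*cosh(1)^2/7)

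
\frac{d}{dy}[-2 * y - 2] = -2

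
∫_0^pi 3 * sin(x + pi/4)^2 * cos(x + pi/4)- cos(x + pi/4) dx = sqrt(2)/2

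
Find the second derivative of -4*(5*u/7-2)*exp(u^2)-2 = -80*u^3*exp(u^2)/7 + 32*u^2*exp(u^2) - 120*u*exp(u^2)/7 + 16*exp(u^2)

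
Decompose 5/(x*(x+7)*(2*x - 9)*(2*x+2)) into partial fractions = 20/(2277*(2*x - 9)) - 5/(1932*(x + 7)) + 5/(132*(x + 1)) - 5/(126*x)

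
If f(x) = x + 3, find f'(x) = 1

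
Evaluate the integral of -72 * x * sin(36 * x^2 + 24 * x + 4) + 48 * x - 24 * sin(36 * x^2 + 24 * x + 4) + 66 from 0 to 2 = cos(196) - cos(4) + 228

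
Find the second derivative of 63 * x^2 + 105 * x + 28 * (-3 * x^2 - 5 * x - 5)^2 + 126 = 3024*x^2 + 5040*x + 3206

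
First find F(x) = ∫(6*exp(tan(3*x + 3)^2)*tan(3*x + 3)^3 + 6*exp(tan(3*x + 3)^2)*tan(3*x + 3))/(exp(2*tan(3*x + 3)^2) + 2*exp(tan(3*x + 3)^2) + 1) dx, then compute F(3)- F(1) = -exp(tan(6)^2)/(1 + exp(tan(6)^2)) + exp(tan(12)^2)/(1 + exp(tan(12)^2))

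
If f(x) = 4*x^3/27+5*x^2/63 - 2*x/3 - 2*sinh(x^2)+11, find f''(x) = -8*x^2*sinh(x^2) + 8*x/9 - 4*cosh(x^2) + 10/63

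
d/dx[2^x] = 2^x*log(2)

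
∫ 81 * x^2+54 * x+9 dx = 27*x^3 + 27*x^2 + 9*x + C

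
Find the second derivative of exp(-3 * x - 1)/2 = 9*exp(-3*x - 1)/2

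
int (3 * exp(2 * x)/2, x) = 3*exp(2*x)/4 + C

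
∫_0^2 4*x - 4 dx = 0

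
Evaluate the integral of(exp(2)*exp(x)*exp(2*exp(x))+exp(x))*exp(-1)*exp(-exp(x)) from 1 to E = -exp(1 + E) - exp(-exp(E) - 1) + exp(-E - 1) + exp(1 + exp(E))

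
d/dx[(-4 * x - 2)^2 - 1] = 32*x + 16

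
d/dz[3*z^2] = 6*z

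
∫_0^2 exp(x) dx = -1 + exp(2)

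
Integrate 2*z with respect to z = z^2 + C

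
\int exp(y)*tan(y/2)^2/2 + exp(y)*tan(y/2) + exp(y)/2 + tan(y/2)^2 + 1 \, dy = (exp(y) + 2)*tan(y/2) + C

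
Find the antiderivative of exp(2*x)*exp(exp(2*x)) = exp(exp(2*x))/2 + C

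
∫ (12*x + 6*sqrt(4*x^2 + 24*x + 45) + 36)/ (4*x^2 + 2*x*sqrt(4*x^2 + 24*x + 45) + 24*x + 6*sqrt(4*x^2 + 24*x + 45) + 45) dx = 3*log(2*x/3 + sqrt(4*(x + 3)^2 + 9)/3 + 2) + C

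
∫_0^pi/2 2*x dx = pi^2/4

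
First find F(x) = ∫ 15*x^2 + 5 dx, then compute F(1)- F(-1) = 20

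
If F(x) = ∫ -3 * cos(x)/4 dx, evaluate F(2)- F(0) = -3*sin(2)/4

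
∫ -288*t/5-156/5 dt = -144*t^2/5 - 156*t/5 + C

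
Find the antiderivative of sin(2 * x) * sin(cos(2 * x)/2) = cos(cos(2*x)/2) + C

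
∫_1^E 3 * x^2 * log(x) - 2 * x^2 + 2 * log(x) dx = 3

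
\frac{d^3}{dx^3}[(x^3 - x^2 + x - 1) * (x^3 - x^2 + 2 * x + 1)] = 120*x^3 - 120*x^2 + 96*x - 18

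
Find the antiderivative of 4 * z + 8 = 2*z^2 + 8*z + C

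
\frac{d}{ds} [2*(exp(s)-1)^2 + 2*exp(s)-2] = 4*exp(2*s) - 2*exp(s)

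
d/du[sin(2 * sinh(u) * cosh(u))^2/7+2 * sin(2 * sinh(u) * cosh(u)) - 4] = 2*(sin(4*sinh(u)*cosh(u))/7 + 2*cos(2*sinh(u)*cosh(u)))*cosh(2*u)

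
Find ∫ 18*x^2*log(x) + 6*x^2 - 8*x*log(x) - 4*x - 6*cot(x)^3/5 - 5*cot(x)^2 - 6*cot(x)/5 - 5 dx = 2*x^2*(3*x - 2)*log(x) + 3*cot(x)^2/5 + 5*cot(x) + C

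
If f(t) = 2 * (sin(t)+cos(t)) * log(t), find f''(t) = 2*sqrt(2)*(-t^2*log(t)*sin(t + pi/4) + 2*t*cos(t + pi/4) - sin(t + pi/4))/t^2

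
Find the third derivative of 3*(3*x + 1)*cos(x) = 9*x*sin(x) + 3*sin(x) - 27*cos(x)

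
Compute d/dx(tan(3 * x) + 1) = 3/cos(3*x)^2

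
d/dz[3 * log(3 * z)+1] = 3/z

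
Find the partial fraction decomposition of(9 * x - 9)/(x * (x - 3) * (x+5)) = -27/(20*(x + 5)) + 3/(4*(x - 3)) + 3/(5*x)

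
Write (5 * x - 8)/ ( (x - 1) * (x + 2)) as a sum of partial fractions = 6/(x + 2) - 1/(x - 1)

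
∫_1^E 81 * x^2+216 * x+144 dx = -343 + (4 + 3*E)^3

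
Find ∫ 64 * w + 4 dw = 32*w^2 + 4*w + C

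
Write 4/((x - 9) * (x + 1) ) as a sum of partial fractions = -2/(5*(x + 1)) + 2/(5*(x - 9))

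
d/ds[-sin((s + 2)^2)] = -2*(s + 2)*cos(s^2 + 4*s + 4)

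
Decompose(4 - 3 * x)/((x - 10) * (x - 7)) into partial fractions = 17/(3*(x - 7)) - 26/(3*(x - 10))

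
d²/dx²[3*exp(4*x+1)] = 48*exp(4*x + 1)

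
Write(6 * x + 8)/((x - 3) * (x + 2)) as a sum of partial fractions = 4/(5*(x + 2)) + 26/(5*(x - 3))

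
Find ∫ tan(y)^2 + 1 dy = tan(y) + C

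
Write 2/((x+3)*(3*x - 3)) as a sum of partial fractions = -1/(6*(x + 3)) + 1/(6*(x - 1))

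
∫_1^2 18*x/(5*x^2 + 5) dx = -9*log(2)/5 + 9*log(5)/5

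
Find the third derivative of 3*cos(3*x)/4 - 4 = 81*sin(3*x)/4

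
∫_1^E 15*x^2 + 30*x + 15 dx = -40 + 5*(1 + E)^3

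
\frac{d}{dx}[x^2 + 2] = 2*x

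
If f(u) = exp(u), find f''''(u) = exp(u)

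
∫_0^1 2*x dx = 1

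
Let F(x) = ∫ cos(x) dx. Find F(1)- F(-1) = 2*sin(1)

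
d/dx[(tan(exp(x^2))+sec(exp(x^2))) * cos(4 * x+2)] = 2*x*exp(x^2)*cos(4*x + 2)*tan(exp(x^2))^2 + 2*x*exp(x^2)*cos(4*x + 2)*tan(exp(x^2))*sec(exp(x^2)) + 2*x*exp(x^2)*cos(4*x + 2) - 4*sin(4*x + 2)*tan(exp(x^2)) - 4*sin(4*x + 2)*sec(exp(x^2))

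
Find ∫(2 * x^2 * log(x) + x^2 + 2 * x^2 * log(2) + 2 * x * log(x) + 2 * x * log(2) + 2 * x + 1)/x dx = (x + 1)^2*log(2*x) + C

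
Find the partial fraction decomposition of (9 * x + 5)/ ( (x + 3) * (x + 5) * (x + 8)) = -67/(15*(x + 8)) + 20/(3*(x + 5)) - 11/(5*(x + 3))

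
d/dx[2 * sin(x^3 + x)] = 2*(3*x^2 + 1)*cos(x*(x^2 + 1))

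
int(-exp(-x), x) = exp(-x) + C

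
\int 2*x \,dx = x^2 + C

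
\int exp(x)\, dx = exp(x) + C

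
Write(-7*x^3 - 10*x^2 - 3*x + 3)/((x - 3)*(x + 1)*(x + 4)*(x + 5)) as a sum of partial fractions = -643/(32*(x + 5)) + 101/(7*(x + 4)) - 1/(16*(x + 1)) - 285/(224*(x - 3))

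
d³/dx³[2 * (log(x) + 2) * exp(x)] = (2*x^3*exp(x)*log(x) + 4*x^3*exp(x) + 6*x^2*exp(x) - 6*x*exp(x) + 4*exp(x))/x^3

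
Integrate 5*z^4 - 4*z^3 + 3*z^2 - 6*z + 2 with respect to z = z^5 - z^4 + z^3 - 3*z^2 + 2*z + C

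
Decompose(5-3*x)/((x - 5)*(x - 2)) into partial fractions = 1/(3*(x - 2)) - 10/(3*(x - 5))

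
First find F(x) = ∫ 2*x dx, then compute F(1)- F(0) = 1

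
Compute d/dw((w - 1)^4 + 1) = 4*w^3 - 12*w^2 + 12*w - 4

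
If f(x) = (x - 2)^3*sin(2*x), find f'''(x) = -8*x^3*cos(2*x) - 36*x^2*sin(2*x) + 48*x^2*cos(2*x) + 144*x*sin(2*x) - 60*x*cos(2*x) - 138*sin(2*x) - 8*cos(2*x)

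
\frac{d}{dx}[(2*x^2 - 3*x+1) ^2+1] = 16*x^3 - 36*x^2 + 26*x - 6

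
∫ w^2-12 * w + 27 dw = w^3/3 - 6*w^2 + 27*w + C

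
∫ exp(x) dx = exp(x) + C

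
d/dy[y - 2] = 1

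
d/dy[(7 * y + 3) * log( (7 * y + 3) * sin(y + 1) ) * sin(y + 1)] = 7*y*log((7*y + 3)*sin(y + 1))*cos(y + 1) + 7*y*cos(y + 1) + 7*log((7*y + 3)*sin(y + 1))*sin(y + 1) + 3*log((7*y + 3)*sin(y + 1))*cos(y + 1) + 7*sin(y + 1) + 3*cos(y + 1)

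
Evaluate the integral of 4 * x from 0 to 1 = 2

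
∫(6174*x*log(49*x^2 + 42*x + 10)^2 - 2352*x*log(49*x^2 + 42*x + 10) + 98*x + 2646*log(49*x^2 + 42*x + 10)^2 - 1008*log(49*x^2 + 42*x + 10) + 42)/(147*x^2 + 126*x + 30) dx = (21*log((7*x + 3)^2 + 1)^2 - 12*log((7*x + 3)^2 + 1) + 1)*log((7*x + 3)^2 + 1)/3 + C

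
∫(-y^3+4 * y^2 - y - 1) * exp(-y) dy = y*(y^2 - y - 1)*exp(-y) + C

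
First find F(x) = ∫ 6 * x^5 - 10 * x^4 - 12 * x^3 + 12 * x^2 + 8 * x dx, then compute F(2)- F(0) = 0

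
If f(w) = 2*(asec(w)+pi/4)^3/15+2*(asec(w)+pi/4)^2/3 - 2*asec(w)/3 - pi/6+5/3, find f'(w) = (48*asec(w)^2 + 24*pi*asec(w) + 160*asec(w) - 80 + 3*pi^2 + 40*pi)/(120*w^2*sqrt(1 - 1/w^2))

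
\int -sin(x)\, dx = cos(x) + C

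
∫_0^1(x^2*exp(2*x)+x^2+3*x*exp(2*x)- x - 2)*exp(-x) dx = E - exp(-1)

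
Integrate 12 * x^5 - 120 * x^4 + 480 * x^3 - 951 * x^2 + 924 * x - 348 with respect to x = 2*x^6 - 24*x^5 + 120*x^4 - 317*x^3 + 462*x^2 - 348*x + C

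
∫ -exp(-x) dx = exp(-x) + C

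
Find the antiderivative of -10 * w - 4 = -5*w^2 - 4*w + C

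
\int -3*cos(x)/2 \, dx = -3*sin(x)/2 + C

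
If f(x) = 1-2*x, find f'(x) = -2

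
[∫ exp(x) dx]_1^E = -E + exp(E)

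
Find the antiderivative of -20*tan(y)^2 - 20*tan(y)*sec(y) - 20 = -20*tan(y) - 20/cos(y) + C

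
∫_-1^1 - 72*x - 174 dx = -348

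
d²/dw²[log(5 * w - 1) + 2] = -25/(25*w^2 - 10*w + 1)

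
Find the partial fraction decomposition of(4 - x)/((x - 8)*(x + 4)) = -2/(3*(x + 4)) - 1/(3*(x - 8))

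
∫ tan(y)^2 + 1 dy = tan(y) + C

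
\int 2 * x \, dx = x^2 + C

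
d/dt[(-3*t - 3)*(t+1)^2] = -9*t^2 - 18*t - 9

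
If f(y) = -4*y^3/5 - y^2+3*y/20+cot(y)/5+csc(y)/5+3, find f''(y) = -24*y/5 - 2 - 1/(5*sin(y)) + 2*cos(y)/(5*sin(y)^3) + 2/(5*sin(y)^3)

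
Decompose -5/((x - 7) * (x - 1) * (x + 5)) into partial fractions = -5/(72*(x + 5)) + 5/(36*(x - 1)) - 5/(72*(x - 7))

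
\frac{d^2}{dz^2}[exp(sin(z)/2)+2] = (-2*sin(z) + cos(z)^2)*exp(sin(z)/2)/4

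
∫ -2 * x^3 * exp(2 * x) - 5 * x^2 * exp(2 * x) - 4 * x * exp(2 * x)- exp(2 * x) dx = -x*(x^2 + x + 1)*exp(2*x) + C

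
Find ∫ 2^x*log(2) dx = 2^x + C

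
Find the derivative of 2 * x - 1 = 2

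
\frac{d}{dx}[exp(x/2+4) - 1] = exp(x/2 + 4)/2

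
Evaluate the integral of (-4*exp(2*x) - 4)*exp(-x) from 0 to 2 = -4*exp(2) + 4*exp(-2)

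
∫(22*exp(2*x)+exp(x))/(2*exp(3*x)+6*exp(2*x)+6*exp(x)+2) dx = (-2*exp(2*x) - 48*exp(x) - 25)/(4*(exp(2*x) + 2*exp(x) + 1)) + C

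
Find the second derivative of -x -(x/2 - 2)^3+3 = 3 - 3*x/4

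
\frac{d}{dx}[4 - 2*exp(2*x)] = -4*exp(2*x)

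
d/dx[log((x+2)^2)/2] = 1/(x + 2)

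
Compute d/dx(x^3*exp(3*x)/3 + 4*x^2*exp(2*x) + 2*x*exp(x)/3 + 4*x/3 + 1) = x^3*exp(3*x) + x^2*exp(3*x) + 8*x^2*exp(2*x) + 8*x*exp(2*x) + 2*x*exp(x)/3 + 2*exp(x)/3 + 4/3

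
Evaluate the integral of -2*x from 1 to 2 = -3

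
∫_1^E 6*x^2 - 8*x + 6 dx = -4 + 2*E*(2 + (-1 + E)^2)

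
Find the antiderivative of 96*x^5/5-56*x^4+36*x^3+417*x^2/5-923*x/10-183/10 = 16*x^6/5 - 56*x^5/5 + 9*x^4 + 139*x^3/5 - 923*x^2/20 - 183*x/10 + C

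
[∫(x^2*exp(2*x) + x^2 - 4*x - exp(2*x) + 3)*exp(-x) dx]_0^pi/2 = (-1 + pi/2)^2*(-exp(-pi/2) + exp(pi/2))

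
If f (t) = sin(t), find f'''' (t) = sin(t)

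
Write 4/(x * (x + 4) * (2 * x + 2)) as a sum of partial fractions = 1/(6*(x + 4)) - 2/(3*(x + 1)) + 1/(2*x)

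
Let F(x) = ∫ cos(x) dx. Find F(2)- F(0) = sin(2)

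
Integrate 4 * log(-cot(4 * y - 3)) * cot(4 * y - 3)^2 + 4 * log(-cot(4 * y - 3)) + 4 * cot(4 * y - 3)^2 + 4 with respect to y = -log(-cot(4*y - 3))*cot(4*y - 3) + C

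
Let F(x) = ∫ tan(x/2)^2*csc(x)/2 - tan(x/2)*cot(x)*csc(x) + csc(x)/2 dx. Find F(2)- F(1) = -tan(1/2)*csc(1) + tan(1)*csc(2)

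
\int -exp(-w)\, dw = exp(-w) + C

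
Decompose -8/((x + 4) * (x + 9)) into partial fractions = 8/(5*(x + 9)) - 8/(5*(x + 4))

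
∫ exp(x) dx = exp(x) + C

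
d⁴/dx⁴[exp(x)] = exp(x)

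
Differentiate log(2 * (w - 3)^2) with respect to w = 2/(w - 3)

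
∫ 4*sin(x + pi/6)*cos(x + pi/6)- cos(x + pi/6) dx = (2*sin(x + pi/6) - 1)*sin(x + pi/6) + C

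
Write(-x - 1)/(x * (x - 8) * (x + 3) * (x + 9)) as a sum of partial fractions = -4/(459*(x + 9)) + 1/(99*(x + 3)) - 9/(1496*(x - 8)) + 1/(216*x)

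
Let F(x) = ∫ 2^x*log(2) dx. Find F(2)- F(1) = 2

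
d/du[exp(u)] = exp(u)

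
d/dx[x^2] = 2*x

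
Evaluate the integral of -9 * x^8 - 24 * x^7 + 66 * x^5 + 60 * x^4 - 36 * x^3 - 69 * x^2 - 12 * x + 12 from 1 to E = (-exp(3) - exp(2) + 2 + E)^3 - 1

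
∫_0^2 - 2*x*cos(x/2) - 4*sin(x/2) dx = -8*sin(1)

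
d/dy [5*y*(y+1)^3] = 20*y^3 + 45*y^2 + 30*y + 5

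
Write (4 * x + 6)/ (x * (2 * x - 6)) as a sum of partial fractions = 3/(x - 3) - 1/x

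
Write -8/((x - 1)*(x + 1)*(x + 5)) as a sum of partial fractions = -1/(3*(x + 5)) + 1/(x + 1) - 2/(3*(x - 1))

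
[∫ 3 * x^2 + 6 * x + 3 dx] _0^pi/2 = -1 + (1 + pi/2)^3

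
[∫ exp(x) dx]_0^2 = -1 + exp(2)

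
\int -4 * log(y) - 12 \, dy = -4*y*(log(y) + 2) + C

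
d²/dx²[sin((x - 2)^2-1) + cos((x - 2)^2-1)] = -4*sqrt(2)*x^2*sin(x^2 - 4*x + pi/4 + 3) + 16*sqrt(2)*x*sin(x^2 - 4*x + pi/4 + 3) - 18*sin(x^2 - 4*x + 3) - 14*cos(x^2 - 4*x + 3)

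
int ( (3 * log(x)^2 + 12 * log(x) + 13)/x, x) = (log(x) + 2)^3 + log(x) + C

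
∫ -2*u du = -u^2 + C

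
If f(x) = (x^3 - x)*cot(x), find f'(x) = -x^3/sin(x)^2 + 3*x^2/tan(x) + x/sin(x)^2 - 1/tan(x)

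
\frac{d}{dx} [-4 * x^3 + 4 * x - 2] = 4 - 12*x^2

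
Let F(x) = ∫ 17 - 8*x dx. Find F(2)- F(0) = 18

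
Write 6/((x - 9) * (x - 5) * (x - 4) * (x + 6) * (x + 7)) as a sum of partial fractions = 1/(352*(x + 7)) - 1/(275*(x + 6)) + 3/(275*(x - 4)) - 1/(88*(x - 5)) + 1/(800*(x - 9))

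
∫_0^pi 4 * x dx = 2*pi^2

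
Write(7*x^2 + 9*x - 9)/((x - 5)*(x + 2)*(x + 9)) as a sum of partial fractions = 477/(98*(x + 9)) - 1/(49*(x + 2)) + 211/(98*(x - 5))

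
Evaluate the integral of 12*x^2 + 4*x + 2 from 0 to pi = 2*pi + 2*pi^2 + 4*pi^3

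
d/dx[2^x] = 2^x*log(2)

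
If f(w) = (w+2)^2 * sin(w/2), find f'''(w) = -w^2*cos(w/2)/8 - 3*w*sin(w/2)/2 - w*cos(w/2)/2 - 3*sin(w/2) + 5*cos(w/2)/2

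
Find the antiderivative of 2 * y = y^2 + C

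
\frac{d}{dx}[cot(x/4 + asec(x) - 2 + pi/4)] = -(x^2*sqrt(1 - 1/x^2) + 4)/(4*x^2*sqrt(1 - 1/x^2)*sin(x/4 + asec(x) - 2 + pi/4)^2)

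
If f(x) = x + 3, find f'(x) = 1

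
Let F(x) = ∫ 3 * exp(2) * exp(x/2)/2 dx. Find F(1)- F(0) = -3*exp(2) + 3*exp(5/2)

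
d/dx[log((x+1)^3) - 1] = 3/(x + 1)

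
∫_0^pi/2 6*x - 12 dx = -12 + 3*(-2 + pi/2)^2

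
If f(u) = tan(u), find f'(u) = cos(u)^(-2)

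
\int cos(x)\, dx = sin(x) + C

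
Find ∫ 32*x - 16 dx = 16*x^2 - 16*x + C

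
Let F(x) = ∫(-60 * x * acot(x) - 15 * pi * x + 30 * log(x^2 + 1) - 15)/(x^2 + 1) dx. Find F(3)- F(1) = (-3 + 6*log(10))*(-5*pi/4 - 5*acot(3)) + 5*pi*(-3 + 6*log(2))/2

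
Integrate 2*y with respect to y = y^2 + C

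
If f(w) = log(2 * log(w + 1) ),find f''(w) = (-log(w + 1) - 1)/(w^2*log(w + 1)^2 + 2*w*log(w + 1)^2 + log(w + 1)^2)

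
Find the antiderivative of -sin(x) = cos(x) + C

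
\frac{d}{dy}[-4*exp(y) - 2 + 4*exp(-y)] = (-4*exp(2*y) - 4)*exp(-y)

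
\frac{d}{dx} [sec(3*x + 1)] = 3*tan(3*x + 1)*sec(3*x + 1)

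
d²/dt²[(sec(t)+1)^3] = 3*(-1 - 4/cos(t) - 1/cos(t)^2 + 6/cos(t)^3 + 4/cos(t)^4)/cos(t)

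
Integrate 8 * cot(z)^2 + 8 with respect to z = -8*cot(z) + C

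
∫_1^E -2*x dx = 1 - exp(2)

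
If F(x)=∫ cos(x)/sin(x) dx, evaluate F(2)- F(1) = log(sin(2)) - log(sin(1))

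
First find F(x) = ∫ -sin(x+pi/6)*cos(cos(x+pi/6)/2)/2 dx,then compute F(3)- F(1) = sin(cos(pi/6 + 3)/2) - sin(cos(pi/6 + 1)/2)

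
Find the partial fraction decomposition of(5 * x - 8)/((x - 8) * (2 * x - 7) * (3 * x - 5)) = 3/(209*(3*x - 5)) - 38/(99*(2*x - 7)) + 32/(171*(x - 8))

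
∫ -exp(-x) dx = exp(-x) + C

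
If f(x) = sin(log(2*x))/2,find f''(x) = -sqrt(2)*sin(log(x) + log(2) + pi/4)/(2*x^2)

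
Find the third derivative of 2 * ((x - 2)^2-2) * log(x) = (4*x^2 + 8*x + 8)/x^3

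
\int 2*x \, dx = x^2 + C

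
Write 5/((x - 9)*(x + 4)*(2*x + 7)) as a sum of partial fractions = -4/(5*(2*x + 7)) + 5/(13*(x + 4)) + 1/(65*(x - 9))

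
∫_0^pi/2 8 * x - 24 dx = -36 + (6 - pi)^2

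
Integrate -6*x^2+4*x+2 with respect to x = -2*x^3 + 2*x^2 + 2*x + C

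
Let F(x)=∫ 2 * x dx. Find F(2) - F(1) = 3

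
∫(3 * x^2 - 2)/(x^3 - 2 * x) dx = log(2*x^3 - 4*x) + C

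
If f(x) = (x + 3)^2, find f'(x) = 2*x + 6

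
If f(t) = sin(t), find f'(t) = cos(t)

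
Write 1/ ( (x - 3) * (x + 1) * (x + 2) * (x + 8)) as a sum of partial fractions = -1/(462*(x + 8)) + 1/(30*(x + 2)) - 1/(28*(x + 1)) + 1/(220*(x - 3))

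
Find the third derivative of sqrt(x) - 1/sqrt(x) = (3*x + 15)/(8*x^(7/2))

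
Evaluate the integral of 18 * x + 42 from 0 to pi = -49 + (-3*pi - 7)^2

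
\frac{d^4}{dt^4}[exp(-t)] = exp(-t)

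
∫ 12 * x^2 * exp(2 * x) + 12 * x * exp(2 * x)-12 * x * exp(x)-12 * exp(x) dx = 6*x*(x*exp(x) - 2)*exp(x) + C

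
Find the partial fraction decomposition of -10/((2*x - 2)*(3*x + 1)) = 15/(4*(3*x + 1)) - 5/(4*(x - 1))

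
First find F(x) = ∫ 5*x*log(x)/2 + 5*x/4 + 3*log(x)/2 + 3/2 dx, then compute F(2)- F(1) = 8*log(2)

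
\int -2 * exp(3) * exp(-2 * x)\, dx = exp(3 - 2*x) + C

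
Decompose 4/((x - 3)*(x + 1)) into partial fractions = -1/(x + 1) + 1/(x - 3)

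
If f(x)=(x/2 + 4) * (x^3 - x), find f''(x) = 6*x^2 + 24*x - 1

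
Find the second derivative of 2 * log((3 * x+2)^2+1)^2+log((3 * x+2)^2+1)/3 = (-648*x^2*log(9*x^2 + 12*x + 5) + 1242*x^2 - 864*x*log(9*x^2 + 12*x + 5) + 1656*x - 216*log(9*x^2 + 12*x + 5) + 558)/(81*x^4 + 216*x^3 + 234*x^2 + 120*x + 25)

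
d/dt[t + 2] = 1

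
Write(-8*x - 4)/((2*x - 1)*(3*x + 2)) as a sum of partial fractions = -4/(7*(3*x + 2)) - 16/(7*(2*x - 1))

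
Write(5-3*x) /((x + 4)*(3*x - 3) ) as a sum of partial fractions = -17/(15*(x + 4)) + 2/(15*(x - 1))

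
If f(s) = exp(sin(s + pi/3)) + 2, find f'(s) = exp(sin(s + pi/3))*cos(s + pi/3)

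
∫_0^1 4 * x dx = 2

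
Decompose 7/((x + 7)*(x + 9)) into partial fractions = -7/(2*(x + 9)) + 7/(2*(x + 7))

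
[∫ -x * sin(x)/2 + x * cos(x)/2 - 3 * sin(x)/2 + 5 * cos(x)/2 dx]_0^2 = -2 + 3*cos(2) + 3*sin(2)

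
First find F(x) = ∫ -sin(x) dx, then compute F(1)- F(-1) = 0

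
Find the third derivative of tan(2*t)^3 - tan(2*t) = 480*tan(2*t)^6 + 864*tan(2*t)^4 + 416*tan(2*t)^2 + 32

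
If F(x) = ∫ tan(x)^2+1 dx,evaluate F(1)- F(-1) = 2*tan(1)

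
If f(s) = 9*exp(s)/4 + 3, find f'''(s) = 9*exp(s)/4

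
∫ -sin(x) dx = cos(x) + C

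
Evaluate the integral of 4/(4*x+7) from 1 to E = -log(11) + log(7 + 4*E)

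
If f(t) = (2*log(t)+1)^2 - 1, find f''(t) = (4 - 8*log(t))/t^2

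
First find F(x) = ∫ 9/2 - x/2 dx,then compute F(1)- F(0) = 17/4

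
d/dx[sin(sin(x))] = cos(x)*cos(sin(x))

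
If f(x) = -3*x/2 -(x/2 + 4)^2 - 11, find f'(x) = -x/2 - 11/2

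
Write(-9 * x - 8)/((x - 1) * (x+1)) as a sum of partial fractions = -1/(2*(x + 1)) - 17/(2*(x - 1))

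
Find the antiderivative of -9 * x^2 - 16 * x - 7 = -3*x^3 - 8*x^2 - 7*x + C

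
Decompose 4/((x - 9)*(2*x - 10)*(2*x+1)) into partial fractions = 8/(209*(2*x + 1)) - 1/(22*(x - 5)) + 1/(38*(x - 9))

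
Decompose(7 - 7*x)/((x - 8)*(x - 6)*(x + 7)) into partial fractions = 56/(195*(x + 7)) + 35/(26*(x - 6)) - 49/(30*(x - 8))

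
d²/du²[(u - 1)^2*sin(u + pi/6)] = -u^2*sin(u + pi/6) + 2*u*sin(u + pi/6) + 4*u*cos(u + pi/6) + sin(u + pi/6) - 4*cos(u + pi/6)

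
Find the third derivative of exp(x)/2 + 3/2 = exp(x)/2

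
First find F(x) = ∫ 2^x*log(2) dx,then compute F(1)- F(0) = 1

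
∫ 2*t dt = t^2 + C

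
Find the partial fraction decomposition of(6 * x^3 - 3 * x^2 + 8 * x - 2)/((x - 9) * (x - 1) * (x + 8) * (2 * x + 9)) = -5164/(2079*(2*x + 9)) + 370/(119*(x + 8)) - 1/(88*(x - 1)) + 4201/(3672*(x - 9))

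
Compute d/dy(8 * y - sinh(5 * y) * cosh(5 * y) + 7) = 8 - 5*cosh(10*y)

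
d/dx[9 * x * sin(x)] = 9*x*cos(x) + 9*sin(x)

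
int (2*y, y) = y^2 + C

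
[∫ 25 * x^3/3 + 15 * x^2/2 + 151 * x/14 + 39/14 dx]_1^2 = 474/7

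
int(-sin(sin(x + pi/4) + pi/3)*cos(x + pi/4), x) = cos(sin(x + pi/4) + pi/3) + C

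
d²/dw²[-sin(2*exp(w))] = 2*(2*exp(w)*sin(2*exp(w)) - cos(2*exp(w)))*exp(w)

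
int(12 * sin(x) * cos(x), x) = -6*cos(x)^2 + C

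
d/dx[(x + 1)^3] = 3*x^2 + 6*x + 3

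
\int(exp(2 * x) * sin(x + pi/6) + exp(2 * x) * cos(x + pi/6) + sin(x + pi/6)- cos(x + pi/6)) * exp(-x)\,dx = 2*sin(x + pi/6)*sinh(x) + C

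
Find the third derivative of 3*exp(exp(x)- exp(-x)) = (3*exp(exp(x) - exp(-x)) - 9*exp(x + exp(x) - exp(-x)) + 12*exp(2*x + exp(x) - exp(-x)) + 12*exp(4*x + exp(x) - exp(-x)) + 9*exp(5*x + exp(x) - exp(-x)) + 3*exp(6*x + exp(x) - exp(-x)))*exp(-3*x)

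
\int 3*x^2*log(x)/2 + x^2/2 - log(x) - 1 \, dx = x*(x^2 - 2)*log(x)/2 + C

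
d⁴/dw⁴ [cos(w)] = cos(w)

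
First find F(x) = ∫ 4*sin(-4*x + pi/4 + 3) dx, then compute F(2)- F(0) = sin(pi/4 + 5) - cos(pi/4 + 3)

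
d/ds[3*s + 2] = 3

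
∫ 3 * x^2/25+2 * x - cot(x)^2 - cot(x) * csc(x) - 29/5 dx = x^3/25 + x^2 - 24*x/5 + cot(x) + csc(x) + C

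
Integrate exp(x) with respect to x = exp(x) + C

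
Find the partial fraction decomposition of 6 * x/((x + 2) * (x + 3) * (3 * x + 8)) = 72/(3*x + 8) - 18/(x + 3) - 6/(x + 2)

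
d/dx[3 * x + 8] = 3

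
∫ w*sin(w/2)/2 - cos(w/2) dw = -w*cos(w/2) + C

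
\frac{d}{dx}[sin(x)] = cos(x)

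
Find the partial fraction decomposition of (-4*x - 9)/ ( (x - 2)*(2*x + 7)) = -10/(11*(2*x + 7)) - 17/(11*(x - 2))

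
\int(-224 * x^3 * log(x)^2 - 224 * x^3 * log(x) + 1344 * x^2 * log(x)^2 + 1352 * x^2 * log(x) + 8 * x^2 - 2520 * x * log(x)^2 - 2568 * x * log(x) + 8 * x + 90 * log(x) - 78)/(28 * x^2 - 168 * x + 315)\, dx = -4*x^2*log(x)^2 + 2*x*log(x)/7 + log(4*(x - 3)^2/9 + 1) + C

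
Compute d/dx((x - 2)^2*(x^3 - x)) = 5*x^4 - 16*x^3 + 9*x^2 + 8*x - 4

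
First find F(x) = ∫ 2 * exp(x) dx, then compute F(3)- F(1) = -2*E + 2*exp(3)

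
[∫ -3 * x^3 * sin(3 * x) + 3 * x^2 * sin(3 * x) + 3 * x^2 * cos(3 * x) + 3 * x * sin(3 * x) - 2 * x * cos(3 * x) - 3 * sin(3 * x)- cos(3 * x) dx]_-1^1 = 0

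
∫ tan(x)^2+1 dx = tan(x) + C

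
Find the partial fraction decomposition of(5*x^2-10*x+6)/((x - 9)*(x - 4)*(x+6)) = 41/(25*(x + 6)) - 23/(25*(x - 4)) + 107/(25*(x - 9))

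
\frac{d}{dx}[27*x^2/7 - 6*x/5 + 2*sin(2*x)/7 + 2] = 54*x/7 + 4*cos(2*x)/7 - 6/5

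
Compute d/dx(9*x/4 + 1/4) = 9/4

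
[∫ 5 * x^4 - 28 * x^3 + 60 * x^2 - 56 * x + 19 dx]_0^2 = 6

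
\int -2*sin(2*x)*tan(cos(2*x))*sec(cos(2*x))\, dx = sec(cos(2*x)) + C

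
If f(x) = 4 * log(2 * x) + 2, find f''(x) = -4/x^2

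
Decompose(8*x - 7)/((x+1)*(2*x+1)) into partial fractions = -22/(2*x + 1) + 15/(x + 1)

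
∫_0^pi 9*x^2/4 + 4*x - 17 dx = -20 + (-2 + pi)^2*(3*pi/4 + 5)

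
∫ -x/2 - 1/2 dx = -x^2/4 - x/2 + C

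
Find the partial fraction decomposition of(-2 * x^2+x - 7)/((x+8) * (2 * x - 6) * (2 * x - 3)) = 20/(57*(2*x - 3)) - 13/(38*(x + 8)) - 1/(3*(x - 3))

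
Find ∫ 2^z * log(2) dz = 2^z + C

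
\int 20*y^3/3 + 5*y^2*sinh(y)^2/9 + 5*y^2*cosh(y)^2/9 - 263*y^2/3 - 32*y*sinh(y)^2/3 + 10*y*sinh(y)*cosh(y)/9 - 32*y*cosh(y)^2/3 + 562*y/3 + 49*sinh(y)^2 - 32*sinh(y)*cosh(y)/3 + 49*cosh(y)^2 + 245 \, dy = (-y/3 + 5*(y - 9)^2/18 + 2)*(6*y^2 + 10*y + sinh(2*y)) + C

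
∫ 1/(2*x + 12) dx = log(x/2 + 3)/2 + C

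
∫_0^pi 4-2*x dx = 4 - (-2 + pi)^2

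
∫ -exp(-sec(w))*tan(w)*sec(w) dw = exp(-sec(w)) + C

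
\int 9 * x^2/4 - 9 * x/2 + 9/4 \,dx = 3*x^3/4 - 9*x^2/4 + 9*x/4 + C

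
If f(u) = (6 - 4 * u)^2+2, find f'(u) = 32*u - 48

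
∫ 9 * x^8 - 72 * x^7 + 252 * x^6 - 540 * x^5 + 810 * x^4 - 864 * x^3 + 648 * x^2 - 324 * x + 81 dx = x^9 - 9*x^8 + 36*x^7 - 90*x^6 + 162*x^5 - 216*x^4 + 216*x^3 - 162*x^2 + 81*x + C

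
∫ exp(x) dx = exp(x) + C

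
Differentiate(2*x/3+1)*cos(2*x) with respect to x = -4*x*sin(2*x)/3 - 2*sin(2*x) + 2*cos(2*x)/3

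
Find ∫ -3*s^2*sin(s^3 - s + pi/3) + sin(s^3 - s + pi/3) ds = cos(s^3 - s + pi/3) + C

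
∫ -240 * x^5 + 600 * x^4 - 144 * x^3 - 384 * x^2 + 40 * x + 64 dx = -40*x^6 + 120*x^5 - 36*x^4 - 128*x^3 + 20*x^2 + 64*x + C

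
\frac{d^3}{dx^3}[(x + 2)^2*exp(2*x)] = 8*x^2*exp(2*x) + 56*x*exp(2*x) + 92*exp(2*x)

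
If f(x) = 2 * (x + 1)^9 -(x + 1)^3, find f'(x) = 18*x^8 + 144*x^7 + 504*x^6 + 1008*x^5 + 1260*x^4 + 1008*x^3 + 501*x^2 + 138*x + 15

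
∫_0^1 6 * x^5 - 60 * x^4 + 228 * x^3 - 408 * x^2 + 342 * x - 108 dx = -27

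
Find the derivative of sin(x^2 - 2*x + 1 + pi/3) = 2*(x - 1)*cos(x^2 - 2*x + 1 + pi/3)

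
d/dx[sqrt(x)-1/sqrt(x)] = (x + 1)/(2*x^(3/2))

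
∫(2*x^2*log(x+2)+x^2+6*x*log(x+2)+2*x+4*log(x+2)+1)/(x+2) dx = (x + 1)^2*log(x + 2) + C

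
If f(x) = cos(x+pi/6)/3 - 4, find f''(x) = -cos(x + pi/6)/3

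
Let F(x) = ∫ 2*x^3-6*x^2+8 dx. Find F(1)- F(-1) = 12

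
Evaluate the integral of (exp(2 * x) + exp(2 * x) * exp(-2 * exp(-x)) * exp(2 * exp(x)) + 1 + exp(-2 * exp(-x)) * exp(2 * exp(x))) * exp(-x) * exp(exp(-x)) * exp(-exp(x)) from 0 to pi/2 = -exp(-exp(pi/2) + exp(-pi/2)) + exp(-exp(-pi/2) + exp(pi/2))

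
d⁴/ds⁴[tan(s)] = 24*tan(s)^5 + 40*tan(s)^3 + 16*tan(s)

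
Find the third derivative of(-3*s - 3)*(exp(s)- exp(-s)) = (-3*s*exp(2*s) - 3*s - 12*exp(2*s) + 6)*exp(-s)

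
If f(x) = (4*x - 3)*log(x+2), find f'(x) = (4*x*log(x + 2) + 4*x + 8*log(x + 2) - 3)/(x + 2)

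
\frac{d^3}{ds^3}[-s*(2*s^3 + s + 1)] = -48*s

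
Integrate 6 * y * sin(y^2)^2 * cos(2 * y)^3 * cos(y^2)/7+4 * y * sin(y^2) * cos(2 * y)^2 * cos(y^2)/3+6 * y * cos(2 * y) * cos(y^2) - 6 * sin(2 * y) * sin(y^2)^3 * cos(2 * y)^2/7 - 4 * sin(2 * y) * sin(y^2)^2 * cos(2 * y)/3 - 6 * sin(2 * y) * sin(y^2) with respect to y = (3*sin(y^2)^2*cos(2*y)^2 + 7*sin(y^2)*cos(2*y) + 63)*sin(y^2)*cos(2*y)/21 + C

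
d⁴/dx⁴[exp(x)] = exp(x)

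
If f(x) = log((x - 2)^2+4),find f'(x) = (2*x - 4)/(x^2 - 4*x + 8)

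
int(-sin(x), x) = cos(x) + C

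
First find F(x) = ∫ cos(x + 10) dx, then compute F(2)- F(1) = sin(12) - sin(11)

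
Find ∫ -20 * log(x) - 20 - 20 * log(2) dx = -20*x*log(2*x) + C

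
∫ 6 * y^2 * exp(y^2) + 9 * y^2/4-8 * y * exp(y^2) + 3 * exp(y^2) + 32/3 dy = (3*y - 4)*(3*y^2 + 4*y + 12*exp(y^2) + 48)/12 + C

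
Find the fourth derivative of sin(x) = sin(x)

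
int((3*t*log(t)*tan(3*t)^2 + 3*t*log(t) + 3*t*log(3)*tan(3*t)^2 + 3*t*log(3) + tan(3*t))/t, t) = log(3*t)*tan(3*t) + C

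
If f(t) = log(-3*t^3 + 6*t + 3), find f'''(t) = (6*t^6 + 12*t^4 + 42*t^3 + 24*t^2 - 12*t - 10)/(t^9 - 6*t^7 - 3*t^6 + 12*t^5 + 12*t^4 - 5*t^3 - 12*t^2 - 6*t - 1)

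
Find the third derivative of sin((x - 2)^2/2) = -x^3*cos(x^2/2 - 2*x + 2) + 6*x^2*cos(x^2/2 - 2*x + 2) - 3*x*sin(x^2/2 - 2*x + 2) - 12*x*cos(x^2/2 - 2*x + 2) + 6*sin(x^2/2 - 2*x + 2) + 8*cos(x^2/2 - 2*x + 2)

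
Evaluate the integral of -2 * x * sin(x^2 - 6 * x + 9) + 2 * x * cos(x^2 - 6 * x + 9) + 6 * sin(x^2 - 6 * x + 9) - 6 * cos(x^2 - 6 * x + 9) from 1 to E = sin((-3 + E)^2) - cos(4) - sin(4) + cos((-3 + E)^2)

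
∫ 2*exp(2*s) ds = exp(2*s) + C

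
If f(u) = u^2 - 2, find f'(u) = 2*u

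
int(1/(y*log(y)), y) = log(log(y)/2) + C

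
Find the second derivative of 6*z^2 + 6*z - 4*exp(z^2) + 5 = -16*z^2*exp(z^2) - 8*exp(z^2) + 12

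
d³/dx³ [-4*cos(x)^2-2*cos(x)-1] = -2*(16*cos(x) + 1)*sin(x)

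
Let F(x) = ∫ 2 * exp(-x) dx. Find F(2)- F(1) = -2*exp(-2) + 2*exp(-1)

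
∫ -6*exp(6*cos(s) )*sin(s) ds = exp(6*cos(s)) + C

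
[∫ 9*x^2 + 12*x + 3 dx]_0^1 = 12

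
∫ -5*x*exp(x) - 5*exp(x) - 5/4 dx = 5*x*(-4*exp(x) - 1)/4 + C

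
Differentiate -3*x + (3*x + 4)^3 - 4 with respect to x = 81*x^2 + 216*x + 141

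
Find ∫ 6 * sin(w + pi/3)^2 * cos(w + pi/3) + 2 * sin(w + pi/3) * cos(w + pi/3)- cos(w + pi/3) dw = (sin(w + pi/3) + sin(2*w + pi/6))*sin(w + pi/3) + C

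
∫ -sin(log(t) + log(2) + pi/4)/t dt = cos(log(2*t) + pi/4) + C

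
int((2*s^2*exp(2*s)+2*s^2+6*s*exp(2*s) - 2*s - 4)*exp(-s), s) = 4*(s^2 + s - 1)*sinh(s) + C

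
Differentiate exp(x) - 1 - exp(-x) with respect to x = (exp(2*x) + 1)*exp(-x)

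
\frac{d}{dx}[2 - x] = -1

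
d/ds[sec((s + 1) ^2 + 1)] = 2*s*tan(s^2 + 2*s + 2)*sec(s^2 + 2*s + 2) + 2*tan(s^2 + 2*s + 2)*sec(s^2 + 2*s + 2)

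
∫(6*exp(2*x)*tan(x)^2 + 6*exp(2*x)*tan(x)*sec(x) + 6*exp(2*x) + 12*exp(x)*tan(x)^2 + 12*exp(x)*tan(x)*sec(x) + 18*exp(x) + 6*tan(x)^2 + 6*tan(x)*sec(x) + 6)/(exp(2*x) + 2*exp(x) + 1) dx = 2*((exp(x) + 1)*(3*tan(x) + 3*sec(x) + 1) + 3*exp(x))/(exp(x) + 1) + C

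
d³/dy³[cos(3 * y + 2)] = 27*sin(3*y + 2)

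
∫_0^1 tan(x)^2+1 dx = tan(1)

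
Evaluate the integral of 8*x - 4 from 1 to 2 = 8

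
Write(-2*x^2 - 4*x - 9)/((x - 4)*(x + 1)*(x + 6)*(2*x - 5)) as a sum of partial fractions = 12/(17*(2*x - 5)) + 57/(850*(x + 6)) - 1/(25*(x + 1)) - 19/(50*(x - 4))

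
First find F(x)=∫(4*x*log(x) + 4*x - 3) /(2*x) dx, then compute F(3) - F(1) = 9*log(3)/2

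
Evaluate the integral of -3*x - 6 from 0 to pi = -3*pi*(pi/2 + 2)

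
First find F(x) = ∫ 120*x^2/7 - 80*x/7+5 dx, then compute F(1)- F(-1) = 150/7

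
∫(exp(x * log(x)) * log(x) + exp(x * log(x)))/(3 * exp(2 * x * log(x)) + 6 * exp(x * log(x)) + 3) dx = (-11*exp(x*log(x)) - 12)/(3*(exp(x*log(x)) + 1)) + C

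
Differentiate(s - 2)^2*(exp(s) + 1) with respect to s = s^2*exp(s) - 2*s*exp(s) + 2*s - 4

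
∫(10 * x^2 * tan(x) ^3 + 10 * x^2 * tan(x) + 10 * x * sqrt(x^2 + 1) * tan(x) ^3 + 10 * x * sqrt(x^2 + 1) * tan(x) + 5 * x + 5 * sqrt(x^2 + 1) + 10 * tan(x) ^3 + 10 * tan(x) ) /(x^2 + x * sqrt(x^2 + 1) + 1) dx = 5*log(x + sqrt(x^2 + 1)) + 5*tan(x)^2 + C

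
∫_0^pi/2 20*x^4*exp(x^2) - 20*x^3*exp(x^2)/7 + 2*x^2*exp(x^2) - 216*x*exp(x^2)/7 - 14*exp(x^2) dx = -2*(-5*pi^3/8 + 5*pi^2/28 + 7 + 7*pi/2)*exp(pi^2/4) + 14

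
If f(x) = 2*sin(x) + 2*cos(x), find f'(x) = -2*sin(x) + 2*cos(x)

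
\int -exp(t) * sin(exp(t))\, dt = cos(exp(t)) + C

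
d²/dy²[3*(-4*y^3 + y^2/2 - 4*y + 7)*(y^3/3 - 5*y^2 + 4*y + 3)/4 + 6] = -30*y^4 + 605*y^3/2 - 357*y^2/2 + 111*y/2 - 297/4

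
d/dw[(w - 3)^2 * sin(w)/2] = w^2*cos(w)/2 + w*sin(w) - 3*w*cos(w) - 3*sin(w) + 9*cos(w)/2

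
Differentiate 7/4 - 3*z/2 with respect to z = -3/2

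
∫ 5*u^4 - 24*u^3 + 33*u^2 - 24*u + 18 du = u^5 - 6*u^4 + 11*u^3 - 12*u^2 + 18*u + C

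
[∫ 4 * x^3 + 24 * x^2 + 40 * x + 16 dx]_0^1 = 45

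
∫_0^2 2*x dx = 4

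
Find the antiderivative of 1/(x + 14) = log(x/2 + 7) + C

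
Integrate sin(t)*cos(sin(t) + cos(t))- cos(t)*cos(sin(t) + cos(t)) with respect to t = -sin(sqrt(2)*sin(t + pi/4)) + C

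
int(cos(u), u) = sin(u) + C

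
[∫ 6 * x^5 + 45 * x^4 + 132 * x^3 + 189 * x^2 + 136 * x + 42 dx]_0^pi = -8 + 6*pi + 2*pi^2 - (-pi^2 - 3*pi - 2)^3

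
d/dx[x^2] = 2*x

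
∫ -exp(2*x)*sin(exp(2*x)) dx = cos(exp(2*x))/2 + C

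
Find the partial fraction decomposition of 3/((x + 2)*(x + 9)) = -3/(7*(x + 9)) + 3/(7*(x + 2))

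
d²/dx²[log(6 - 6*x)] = -1/(x^2 - 2*x + 1)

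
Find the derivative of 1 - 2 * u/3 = -2/3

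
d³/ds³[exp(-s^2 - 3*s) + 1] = (-8*s^3 - 36*s^2 - 42*s - 9)*exp(-s^2 - 3*s)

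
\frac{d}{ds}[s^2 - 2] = 2*s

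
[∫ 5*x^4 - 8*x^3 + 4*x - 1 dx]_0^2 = 6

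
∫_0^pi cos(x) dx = 0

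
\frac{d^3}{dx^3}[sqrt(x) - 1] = 3/(8*x^(5/2))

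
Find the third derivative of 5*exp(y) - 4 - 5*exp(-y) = (5*exp(2*y) + 5)*exp(-y)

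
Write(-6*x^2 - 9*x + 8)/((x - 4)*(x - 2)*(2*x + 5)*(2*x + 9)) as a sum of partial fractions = 73/(221*(2*x + 9)) - 7/(117*(2*x + 5)) + 17/(117*(x - 2)) - 62/(221*(x - 4))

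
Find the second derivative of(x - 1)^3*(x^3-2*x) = 30*x^4 - 60*x^3 + 12*x^2 + 30*x - 12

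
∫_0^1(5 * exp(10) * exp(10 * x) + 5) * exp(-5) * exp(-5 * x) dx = -exp(5) - exp(-10) + exp(-5) + exp(10)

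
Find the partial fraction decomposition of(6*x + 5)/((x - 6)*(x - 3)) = -23/(3*(x - 3)) + 41/(3*(x - 6))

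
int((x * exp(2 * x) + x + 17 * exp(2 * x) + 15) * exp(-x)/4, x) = (x + 16)*sinh(x)/2 + C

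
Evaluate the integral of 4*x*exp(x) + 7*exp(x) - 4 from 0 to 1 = -7 + 7*E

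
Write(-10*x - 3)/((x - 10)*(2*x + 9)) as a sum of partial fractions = -84/(29*(2*x + 9)) - 103/(29*(x - 10))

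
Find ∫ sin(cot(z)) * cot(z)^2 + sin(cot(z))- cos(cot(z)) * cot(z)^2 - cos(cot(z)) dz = sqrt(2)*sin(pi/4 + 1/tan(z)) + C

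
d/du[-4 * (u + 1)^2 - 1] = -8*u - 8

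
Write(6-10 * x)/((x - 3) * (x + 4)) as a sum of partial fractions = -46/(7*(x + 4)) - 24/(7*(x - 3))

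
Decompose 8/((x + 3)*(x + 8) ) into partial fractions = -8/(5*(x + 8)) + 8/(5*(x + 3))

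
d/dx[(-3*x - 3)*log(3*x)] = (-3*x*log(x) - 3*x*log(3) - 3*x - 3)/x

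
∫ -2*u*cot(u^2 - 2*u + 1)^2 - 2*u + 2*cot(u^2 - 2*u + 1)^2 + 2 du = cot((u - 1)^2) + C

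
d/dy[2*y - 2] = 2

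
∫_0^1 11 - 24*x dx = -1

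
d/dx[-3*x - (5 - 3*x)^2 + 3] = 27 - 18*x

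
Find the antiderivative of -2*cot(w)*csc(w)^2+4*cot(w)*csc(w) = (csc(w) - 2)^2 + C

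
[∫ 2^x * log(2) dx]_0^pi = -1 + 2^pi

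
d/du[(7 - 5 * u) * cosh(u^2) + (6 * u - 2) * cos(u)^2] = -10*u^2*sinh(u^2) - 6*u*sin(2*u) + 14*u*sinh(u^2) + 2*sin(2*u) + 6*cos(u)^2 - 5*cosh(u^2)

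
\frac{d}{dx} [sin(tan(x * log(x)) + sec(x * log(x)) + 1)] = (log(x)*sin(x*log(x)) + log(x) + sin(x*log(x)) + 1)*cos(tan(x*log(x)) + 1 + 1/cos(x*log(x)))/cos(x*log(x))^2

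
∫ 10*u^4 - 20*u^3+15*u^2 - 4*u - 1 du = 2*u^5 - 5*u^4 + 5*u^3 - 2*u^2 - u + C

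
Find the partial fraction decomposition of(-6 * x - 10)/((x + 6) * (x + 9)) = -44/(3*(x + 9)) + 26/(3*(x + 6))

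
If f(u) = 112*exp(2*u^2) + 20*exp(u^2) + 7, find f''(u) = 1792*u^2*exp(2*u^2) + 80*u^2*exp(u^2) + 448*exp(2*u^2) + 40*exp(u^2)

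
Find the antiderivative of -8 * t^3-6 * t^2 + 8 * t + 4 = -2*t^4 - 2*t^3 + 4*t^2 + 4*t + C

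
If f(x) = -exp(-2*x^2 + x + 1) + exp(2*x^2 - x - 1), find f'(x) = (4*x*exp(-4*x^2 + 2*x + 2) + 4*x - exp(-4*x^2 + 2*x + 2) - 1)*exp(2*x^2 - x - 1)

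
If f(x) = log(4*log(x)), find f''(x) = (-log(x) - 1)/(x^2*log(x)^2)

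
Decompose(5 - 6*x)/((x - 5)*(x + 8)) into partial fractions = -53/(13*(x + 8)) - 25/(13*(x - 5))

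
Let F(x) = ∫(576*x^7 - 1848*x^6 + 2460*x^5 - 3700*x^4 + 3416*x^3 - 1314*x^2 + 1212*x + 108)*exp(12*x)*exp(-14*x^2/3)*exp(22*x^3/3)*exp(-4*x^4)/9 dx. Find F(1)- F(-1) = 28*exp(-28) + 32*exp(32/3)/3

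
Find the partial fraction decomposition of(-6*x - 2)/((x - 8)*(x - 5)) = 32/(3*(x - 5)) - 50/(3*(x - 8))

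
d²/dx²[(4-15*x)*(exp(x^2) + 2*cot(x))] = -60*x^3*exp(x^2) + 16*x^2*exp(x^2) - 90*x*exp(x^2) - 60*x*cos(x)/sin(x)^3 + 8*exp(x^2) + 60/sin(x)^2 + 16*cos(x)/sin(x)^3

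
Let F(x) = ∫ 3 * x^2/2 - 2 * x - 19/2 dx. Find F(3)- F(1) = -14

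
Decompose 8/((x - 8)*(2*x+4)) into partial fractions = -2/(5*(x + 2)) + 2/(5*(x - 8))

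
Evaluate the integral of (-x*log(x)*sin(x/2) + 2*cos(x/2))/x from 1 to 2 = 2*log(2)*cos(1)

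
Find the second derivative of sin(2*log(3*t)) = -2*(2*sin(2*log(t) + 2*log(3)) + cos(2*log(t) + 2*log(3)))/t^2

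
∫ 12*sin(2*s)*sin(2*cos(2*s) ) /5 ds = 3*cos(2*cos(2*s))/5 + C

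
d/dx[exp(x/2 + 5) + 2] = exp(x/2 + 5)/2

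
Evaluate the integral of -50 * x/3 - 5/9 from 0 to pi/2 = -25*pi^2/12 - 5*pi/18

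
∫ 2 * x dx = x^2 + C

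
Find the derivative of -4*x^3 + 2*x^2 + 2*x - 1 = -12*x^2 + 4*x + 2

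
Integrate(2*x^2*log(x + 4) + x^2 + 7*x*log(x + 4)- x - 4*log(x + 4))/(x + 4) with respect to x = x*(x - 1)*log(x + 4) + C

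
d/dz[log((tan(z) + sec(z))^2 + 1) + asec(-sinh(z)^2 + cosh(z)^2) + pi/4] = tan(z) + 1/cos(z)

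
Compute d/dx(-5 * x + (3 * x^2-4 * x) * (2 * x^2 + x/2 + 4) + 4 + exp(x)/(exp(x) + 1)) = (48*x^3*exp(2*x) + 96*x^3*exp(x) + 48*x^3 - 39*x^2*exp(2*x) - 78*x^2*exp(x) - 39*x^2 + 40*x*exp(2*x) + 80*x*exp(x) + 40*x - 42*exp(2*x) - 82*exp(x) - 42)/(2*exp(2*x) + 4*exp(x) + 2)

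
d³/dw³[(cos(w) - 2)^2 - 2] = 4*(2*cos(w) - 1)*sin(w)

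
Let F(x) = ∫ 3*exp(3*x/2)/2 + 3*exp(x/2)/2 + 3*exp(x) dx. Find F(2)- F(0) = -8 + (1 + E)^3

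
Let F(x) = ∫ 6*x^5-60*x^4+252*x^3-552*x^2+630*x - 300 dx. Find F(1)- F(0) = -117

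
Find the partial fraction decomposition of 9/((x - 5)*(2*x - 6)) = -9/(4*(x - 3)) + 9/(4*(x - 5))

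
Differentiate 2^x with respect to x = 2^x*log(2)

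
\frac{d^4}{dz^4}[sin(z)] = sin(z)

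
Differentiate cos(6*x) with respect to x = -6*sin(6*x)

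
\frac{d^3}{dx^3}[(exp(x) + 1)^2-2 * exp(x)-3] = 8*exp(2*x)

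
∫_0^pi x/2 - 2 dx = -4 + (-2 + pi/2)^2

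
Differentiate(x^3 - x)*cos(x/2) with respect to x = -x^3*sin(x/2)/2 + 3*x^2*cos(x/2) + x*sin(x/2)/2 - cos(x/2)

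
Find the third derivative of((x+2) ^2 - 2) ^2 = 24*x + 48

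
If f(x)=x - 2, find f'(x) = 1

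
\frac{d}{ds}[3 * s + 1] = 3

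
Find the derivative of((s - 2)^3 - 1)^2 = 6*s^5 - 60*s^4 + 240*s^3 - 486*s^2 + 504*s - 216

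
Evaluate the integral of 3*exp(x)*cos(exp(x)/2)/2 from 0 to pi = 3*sin(exp(pi)/2) - 3*sin(1/2)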